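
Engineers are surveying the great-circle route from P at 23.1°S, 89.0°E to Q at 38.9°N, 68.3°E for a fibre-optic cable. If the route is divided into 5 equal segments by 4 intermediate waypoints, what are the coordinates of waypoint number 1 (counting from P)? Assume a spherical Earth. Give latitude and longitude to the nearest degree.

≈ 11°S, 85°E

The haversine formula gives a central angle δ ≈ 1.134 rad (65.0°) between the endpoints.
Interpolate at f = 1/5 with slerp weights a = sin((1−f)δ)/sin δ ≈ 0.869, b = sin(fδ)/sin δ ≈ 0.248.
p = a·p₁ + b·p₂ ≈ (0.085, 0.979, -0.185); φ = arcsin(p_z) ≈ -10.68°, λ = atan2(p_y, p_x) ≈ 85.02°.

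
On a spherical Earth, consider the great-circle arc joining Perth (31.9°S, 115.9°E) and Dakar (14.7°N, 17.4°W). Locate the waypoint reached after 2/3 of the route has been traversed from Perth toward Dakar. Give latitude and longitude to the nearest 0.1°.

≈ 9.5°S, 20.6°E

Write both endpoints as unit vectors p₁, p₂ with components (cos φ cos λ, cos φ sin λ, sin φ).
The central angle between the endpoints is δ = arccos(p₁·p₂) ≈ 2.342 rad (134.2°).
Interpolate at f = 2/3 with slerp weights a = sin((1−f)δ)/sin δ ≈ 0.982, b = sin(fδ)/sin δ ≈ 1.395.
p = a·p₁ + b·p₂ ≈ (0.923, 0.346, -0.165); φ = arcsin(p_z) ≈ -9.49°, λ = atan2(p_y, p_x) ≈ 20.56°.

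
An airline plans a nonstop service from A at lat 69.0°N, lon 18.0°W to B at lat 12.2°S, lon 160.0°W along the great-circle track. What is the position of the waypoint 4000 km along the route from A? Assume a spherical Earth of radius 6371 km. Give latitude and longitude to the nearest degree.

Write both endpoints as unit vectors p₁, p₂ with components (cos φ cos λ, cos φ sin λ, sin φ).
The central angle between the endpoints is δ = arccos(p₁·p₂) ≈ 2.064 rad (118.2°). The total great-circle distance is δ·R ≈ 2.064 × 6371 ≈ 13149 km, so the target fraction is f = 4000/13149 ≈ 0.304.
Interpolate at f ≈ 0.304 with slerp weights a = sin((1−f)δ)/sin δ ≈ 1.125, b = sin(fδ)/sin δ ≈ 0.667.
p = a·p₁ + b·p₂ ≈ (-0.229, -0.347, 0.909); φ = arcsin(p_z) ≈ 65.41°, λ = atan2(p_y, p_x) ≈ -123.39°.

≈ lat 65°N, lon 123°W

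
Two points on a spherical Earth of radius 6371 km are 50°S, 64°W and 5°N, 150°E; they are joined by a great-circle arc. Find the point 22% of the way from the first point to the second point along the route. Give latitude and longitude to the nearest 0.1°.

≈ 63.3°S, 110.3°W

Write both endpoints as unit vectors p₁, p₂ with components (cos φ cos λ, cos φ sin λ, sin φ).
The central angle between the endpoints is δ = arccos(p₁·p₂) ≈ 2.211 rad (126.7°).
Interpolate at f = 0.22 with slerp weights a = sin((1−f)δ)/sin δ ≈ 1.232, b = sin(fδ)/sin δ ≈ 0.583.
p = a·p₁ + b·p₂ ≈ (-0.156, -0.422, -0.893); φ = arcsin(p_z) ≈ -63.29°, λ = atan2(p_y, p_x) ≈ -110.28°.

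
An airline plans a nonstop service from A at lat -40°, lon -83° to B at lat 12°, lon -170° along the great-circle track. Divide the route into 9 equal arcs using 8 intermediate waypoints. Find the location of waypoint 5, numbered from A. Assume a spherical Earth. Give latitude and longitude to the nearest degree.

Write both endpoints as unit vectors p₁, p₂ with components (cos φ cos λ, cos φ sin λ, sin φ).
The central angle between the endpoints is δ = arccos(p₁·p₂) ≈ 1.665 rad (95.4°).
Interpolate at f = 5/9 with slerp weights a = sin((1−f)δ)/sin δ ≈ 0.677, b = sin(fδ)/sin δ ≈ 0.802.
p = a·p₁ + b·p₂ ≈ (-0.710, -0.651, -0.269); φ = arcsin(p_z) ≈ -15.58°, λ = atan2(p_y, p_x) ≈ -137.45°.

≈ lat -16°, lon -137°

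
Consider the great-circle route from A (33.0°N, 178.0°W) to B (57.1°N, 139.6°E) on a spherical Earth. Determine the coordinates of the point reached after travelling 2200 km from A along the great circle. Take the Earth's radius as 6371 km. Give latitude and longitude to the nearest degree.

≈ (48°N, 164°E)

Convert each endpoint to a unit vector on the sphere (x = cos φ cos λ, y = cos φ sin λ, z = sin φ).
The central angle between the endpoints is δ = arccos(p₁·p₂) ≈ 0.654 rad (37.5°). The total great-circle distance is δ·R ≈ 0.654 × 6371 ≈ 4166 km, so the target fraction is f = 2200/4166 ≈ 0.528.
Interpolate at f ≈ 0.528 with slerp weights a = sin((1−f)δ)/sin δ ≈ 0.499, b = sin(fδ)/sin δ ≈ 0.556.
p = a·p₁ + b·p₂ ≈ (-0.649, 0.181, 0.739); φ = arcsin(p_z) ≈ 47.66°, λ = atan2(p_y, p_x) ≈ 164.39°.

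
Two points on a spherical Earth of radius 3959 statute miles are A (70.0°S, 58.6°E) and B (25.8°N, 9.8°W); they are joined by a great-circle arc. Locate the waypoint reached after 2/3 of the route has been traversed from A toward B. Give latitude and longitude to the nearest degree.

Convert each endpoint to a unit vector on the sphere (x = cos φ cos λ, y = cos φ sin λ, z = sin φ).
The central angle between the endpoints is δ = arccos(p₁·p₂) ≈ 1.871 rad (107.2°).
Interpolate at f = 2/3 with slerp weights a = sin((1−f)δ)/sin δ ≈ 0.611, b = sin(fδ)/sin δ ≈ 0.992.
p = a·p₁ + b·p₂ ≈ (0.989, 0.026, -0.142); φ = arcsin(p_z) ≈ -8.19°, λ = atan2(p_y, p_x) ≈ 1.53°.

≈ (8°S, 2°E)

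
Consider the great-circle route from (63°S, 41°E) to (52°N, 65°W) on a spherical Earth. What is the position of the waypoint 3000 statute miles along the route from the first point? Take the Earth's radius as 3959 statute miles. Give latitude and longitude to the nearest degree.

Convert each endpoint to a unit vector on the sphere (x = cos φ cos λ, y = cos φ sin λ, z = sin φ).
The central angle between the endpoints is δ = arccos(p₁·p₂) ≈ 2.464 rad (141.2°). The total great-circle distance is δ·R ≈ 2.464 × 3959 ≈ 9755 mi, so the target fraction is f = 3000/9755 ≈ 0.308.
Interpolate at f ≈ 0.308 with slerp weights a = sin((1−f)δ)/sin δ ≈ 1.581, b = sin(fδ)/sin δ ≈ 1.096.
p = a·p₁ + b·p₂ ≈ (0.827, -0.141, -0.544); φ = arcsin(p_z) ≈ -32.98°, λ = atan2(p_y, p_x) ≈ -9.68°.

≈ (33°S, 10°W)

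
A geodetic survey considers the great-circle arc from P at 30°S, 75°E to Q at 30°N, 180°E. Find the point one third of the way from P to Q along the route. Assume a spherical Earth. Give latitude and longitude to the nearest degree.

The haversine formula gives a central angle δ ≈ 2.031 rad (116.4°) between the endpoints.
Interpolate at f = 1/3 with slerp weights a = sin((1−f)δ)/sin δ ≈ 1.090, b = sin(fδ)/sin δ ≈ 0.699.
p = a·p₁ + b·p₂ ≈ (-0.361, 0.912, -0.195); φ = arcsin(p_z) ≈ -11.27°, λ = atan2(p_y, p_x) ≈ 111.61°.

≈ 11°S, 112°E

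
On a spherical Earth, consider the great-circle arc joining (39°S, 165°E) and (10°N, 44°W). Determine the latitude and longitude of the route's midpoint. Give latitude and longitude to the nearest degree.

The haversine formula gives a central angle δ ≈ 2.463 rad (141.1°) between the endpoints.
Interpolate at f = 1/2 with slerp weights a = sin((1−f)δ)/sin δ ≈ 1.503, b = sin(fδ)/sin δ ≈ 1.503.
p = a·p₁ + b·p₂ ≈ (-0.064, -0.726, -0.685); φ = arcsin(p_z) ≈ -43.23°, λ = atan2(p_y, p_x) ≈ -95.00°.

≈ (43°S, 95°W)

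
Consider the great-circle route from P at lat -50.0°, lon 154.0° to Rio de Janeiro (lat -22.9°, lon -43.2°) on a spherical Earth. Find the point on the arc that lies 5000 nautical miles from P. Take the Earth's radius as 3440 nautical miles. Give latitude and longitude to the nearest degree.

≈ lat -45°, lon -49°

From cos δ = sin φ₁ sin φ₂ + cos φ₁ cos φ₂ cos Δλ, the central angle is δ ≈ 1.842 rad (105.5°). The total great-circle distance is δ·R ≈ 1.842 × 3440 ≈ 6335 nmi, so the target fraction is f = 5000/6335 ≈ 0.789.
Interpolate at f ≈ 0.789 with slerp weights a = sin((1−f)δ)/sin δ ≈ 0.393, b = sin(fδ)/sin δ ≈ 1.031.
p = a·p₁ + b·p₂ ≈ (0.465, -0.539, -0.702); φ = arcsin(p_z) ≈ -44.59°, λ = atan2(p_y, p_x) ≈ -49.22°.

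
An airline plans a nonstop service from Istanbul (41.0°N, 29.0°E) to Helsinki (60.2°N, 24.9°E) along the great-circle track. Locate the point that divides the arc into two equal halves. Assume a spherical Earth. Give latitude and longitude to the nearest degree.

Convert each endpoint to a unit vector on the sphere (x = cos φ cos λ, y = cos φ sin λ, z = sin φ).
The central angle between the endpoints is δ = arccos(p₁·p₂) ≈ 0.338 rad (19.4°).
Interpolate at f = 1/2 with slerp weights a = sin((1−f)δ)/sin δ ≈ 0.507, b = sin(fδ)/sin δ ≈ 0.507.
p = a·p₁ + b·p₂ ≈ (0.563, 0.292, 0.773); φ = arcsin(p_z) ≈ 50.62°, λ = atan2(p_y, p_x) ≈ 27.37°.

≈ (51°N, 27°E)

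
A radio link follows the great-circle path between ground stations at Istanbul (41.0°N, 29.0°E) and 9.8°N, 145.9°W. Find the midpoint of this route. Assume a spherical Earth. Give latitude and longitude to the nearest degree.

≈ 74°N, 130°W

Convert each endpoint to a unit vector on the sphere (x = cos φ cos λ, y = cos φ sin λ, z = sin φ).
The central angle between the endpoints is δ = arccos(p₁·p₂) ≈ 2.251 rad (129.0°).
Interpolate at f = 1/2 with slerp weights a = sin((1−f)δ)/sin δ ≈ 1.161, b = sin(fδ)/sin δ ≈ 1.161.
p = a·p₁ + b·p₂ ≈ (-0.181, -0.217, 0.959); φ = arcsin(p_z) ≈ 73.60°, λ = atan2(p_y, p_x) ≈ -129.88°.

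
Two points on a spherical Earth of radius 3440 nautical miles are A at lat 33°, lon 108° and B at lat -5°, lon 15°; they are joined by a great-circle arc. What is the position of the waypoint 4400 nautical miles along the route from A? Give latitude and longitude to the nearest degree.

Write both endpoints as unit vectors p₁, p₂ with components (cos φ cos λ, cos φ sin λ, sin φ).
The central angle between the endpoints is δ = arccos(p₁·p₂) ≈ 1.662 rad (95.2°). The total great-circle distance is δ·R ≈ 1.662 × 3440 ≈ 5718 nmi, so the target fraction is f = 4400/5718 ≈ 0.770.
Interpolate at f ≈ 0.770 with slerp weights a = sin((1−f)δ)/sin δ ≈ 0.375, b = sin(fδ)/sin δ ≈ 0.962.
p = a·p₁ + b·p₂ ≈ (0.828, 0.547, 0.121); φ = arcsin(p_z) ≈ 6.93°, λ = atan2(p_y, p_x) ≈ 33.46°.

≈ lat 7°, lon 33°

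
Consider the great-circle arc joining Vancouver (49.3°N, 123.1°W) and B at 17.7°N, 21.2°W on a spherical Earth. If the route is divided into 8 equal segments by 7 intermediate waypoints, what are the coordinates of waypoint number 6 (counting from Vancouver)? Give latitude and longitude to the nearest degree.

≈ 33°N, 37°W

Write both endpoints as unit vectors p₁, p₂ with components (cos φ cos λ, cos φ sin λ, sin φ).
The central angle between the endpoints is δ = arccos(p₁·p₂) ≈ 1.468 rad (84.1°).
Interpolate at f = 6/8 with slerp weights a = sin((1−f)δ)/sin δ ≈ 0.361, b = sin(fδ)/sin δ ≈ 0.896.
p = a·p₁ + b·p₂ ≈ (0.668, -0.506, 0.546); φ = arcsin(p_z) ≈ 33.10°, λ = atan2(p_y, p_x) ≈ -37.15°.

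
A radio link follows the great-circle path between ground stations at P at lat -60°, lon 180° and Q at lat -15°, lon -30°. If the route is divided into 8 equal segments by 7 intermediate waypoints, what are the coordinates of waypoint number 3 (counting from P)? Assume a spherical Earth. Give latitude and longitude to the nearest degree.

The haversine formula gives a central angle δ ≈ 1.766 rad (101.2°) between the endpoints.
Interpolate at f = 3/8 with slerp weights a = sin((1−f)δ)/sin δ ≈ 0.910, b = sin(fδ)/sin δ ≈ 0.627.
p = a·p₁ + b·p₂ ≈ (0.069, -0.303, -0.951); φ = arcsin(p_z) ≈ -71.91°, λ = atan2(p_y, p_x) ≈ -77.12°.

≈ lat -72°, lon -77°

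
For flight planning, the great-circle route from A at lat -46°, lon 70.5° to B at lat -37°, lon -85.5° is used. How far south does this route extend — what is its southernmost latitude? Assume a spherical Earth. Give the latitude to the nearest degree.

The great circle lies in the plane with unit normal n̂ = (p₁ × p₂)/|p₁ × p₂|.
Here n̂_z ≈ -0.226; the vertex latitude is φ_max = arccos|n̂_z| ≈ 76.9°.
Check via Clairaut: cos φ_max = |cos φ₁| · sin C = cos(46.0°)·sin(161.0°) ≈ 0.226, again giving ≈ 76.9°.

≈ -77°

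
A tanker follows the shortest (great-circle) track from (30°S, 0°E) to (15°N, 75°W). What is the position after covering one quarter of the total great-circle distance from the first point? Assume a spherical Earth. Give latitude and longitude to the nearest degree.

Convert each endpoint to a unit vector on the sphere (x = cos φ cos λ, y = cos φ sin λ, z = sin φ).
The central angle between the endpoints is δ = arccos(p₁·p₂) ≈ 1.484 rad (85.0°).
Interpolate at f = 1/4 with slerp weights a = sin((1−f)δ)/sin δ ≈ 0.900, b = sin(fδ)/sin δ ≈ 0.364.
p = a·p₁ + b·p₂ ≈ (0.871, -0.339, -0.356); φ = arcsin(p_z) ≈ -20.85°, λ = atan2(p_y, p_x) ≈ -21.30°.

≈ (21°S, 21°W)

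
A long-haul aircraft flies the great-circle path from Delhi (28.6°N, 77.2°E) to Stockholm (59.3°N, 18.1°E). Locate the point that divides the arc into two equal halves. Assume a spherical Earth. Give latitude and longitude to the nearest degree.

Convert each endpoint to a unit vector on the sphere (x = cos φ cos λ, y = cos φ sin λ, z = sin φ).
The central angle between the endpoints is δ = arccos(p₁·p₂) ≈ 0.874 rad (50.1°).
Interpolate at f = 1/2 with slerp weights a = sin((1−f)δ)/sin δ ≈ 0.552, b = sin(fδ)/sin δ ≈ 0.552.
p = a·p₁ + b·p₂ ≈ (0.375, 0.560, 0.739); φ = arcsin(p_z) ≈ 47.62°, λ = atan2(p_y, p_x) ≈ 56.18°.

≈ 48°N, 56°E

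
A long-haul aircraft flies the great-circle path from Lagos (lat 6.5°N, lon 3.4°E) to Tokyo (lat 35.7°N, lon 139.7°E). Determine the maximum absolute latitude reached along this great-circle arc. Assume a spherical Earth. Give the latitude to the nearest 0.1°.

≈ 49.4°N

The great circle lies in the plane with unit normal n̂ = (p₁ × p₂)/|p₁ × p₂|.
Here n̂_z ≈ +0.651; the vertex latitude is φ_max = arccos|n̂_z| ≈ 49.4°.
Check via Clairaut: cos φ_max = |cos φ₁| · sin C = cos(6.5°)·sin(41.0°) ≈ 0.651, again giving ≈ 49.4°.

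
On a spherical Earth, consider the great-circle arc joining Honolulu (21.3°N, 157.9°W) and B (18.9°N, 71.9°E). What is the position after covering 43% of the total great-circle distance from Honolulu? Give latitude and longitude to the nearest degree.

≈ (41°N, 147°E)

Convert each endpoint to a unit vector on the sphere (x = cos φ cos λ, y = cos φ sin λ, z = sin φ).
The central angle between the endpoints is δ = arccos(p₁·p₂) ≈ 2.039 rad (116.8°).
Interpolate at f = 0.43 with slerp weights a = sin((1−f)δ)/sin δ ≈ 1.028, b = sin(fδ)/sin δ ≈ 0.861.
p = a·p₁ + b·p₂ ≈ (-0.635, 0.414, 0.653); φ = arcsin(p_z) ≈ 40.74°, λ = atan2(p_y, p_x) ≈ 146.87°.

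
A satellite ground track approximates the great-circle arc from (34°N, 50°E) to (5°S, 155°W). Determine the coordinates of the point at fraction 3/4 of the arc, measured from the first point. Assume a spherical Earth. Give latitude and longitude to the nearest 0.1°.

Write both endpoints as unit vectors p₁, p₂ with components (cos φ cos λ, cos φ sin λ, sin φ).
The central angle between the endpoints is δ = arccos(p₁·p₂) ≈ 2.494 rad (142.9°).
Interpolate at f = 3/4 with slerp weights a = sin((1−f)δ)/sin δ ≈ 0.967, b = sin(fδ)/sin δ ≈ 1.583.
p = a·p₁ + b·p₂ ≈ (-0.914, -0.052, 0.403); φ = arcsin(p_z) ≈ 23.75°, λ = atan2(p_y, p_x) ≈ -176.73°.

≈ (23.8°N, 176.7°W)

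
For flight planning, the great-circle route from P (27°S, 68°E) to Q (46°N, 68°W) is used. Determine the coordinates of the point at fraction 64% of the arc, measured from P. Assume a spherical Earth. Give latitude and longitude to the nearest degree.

Convert each endpoint to a unit vector on the sphere (x = cos φ cos λ, y = cos φ sin λ, z = sin φ).
The central angle between the endpoints is δ = arccos(p₁·p₂) ≈ 2.452 rad (140.5°).
Interpolate at f = 0.64 with slerp weights a = sin((1−f)δ)/sin δ ≈ 1.215, b = sin(fδ)/sin δ ≈ 1.573.
p = a·p₁ + b·p₂ ≈ (0.815, -0.009, 0.580); φ = arcsin(p_z) ≈ 35.43°, λ = atan2(p_y, p_x) ≈ -0.64°.

≈ (35°N, 1°W)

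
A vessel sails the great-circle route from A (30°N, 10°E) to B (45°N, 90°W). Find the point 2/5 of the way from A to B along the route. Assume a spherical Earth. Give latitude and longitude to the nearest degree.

≈ (47°N, 22°W)

From cos δ = sin φ₁ sin φ₂ + cos φ₁ cos φ₂ cos Δλ, the central angle is δ ≈ 1.321 rad (75.7°).
Interpolate at f = 2/5 with slerp weights a = sin((1−f)δ)/sin δ ≈ 0.735, b = sin(fδ)/sin δ ≈ 0.520.
p = a·p₁ + b·p₂ ≈ (0.627, -0.257, 0.735); φ = arcsin(p_z) ≈ 47.34°, λ = atan2(p_y, p_x) ≈ -22.32°.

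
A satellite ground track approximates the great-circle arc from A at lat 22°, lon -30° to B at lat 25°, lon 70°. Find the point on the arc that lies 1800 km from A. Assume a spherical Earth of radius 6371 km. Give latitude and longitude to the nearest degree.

≈ lat 28°, lon -14°

Convert each endpoint to a unit vector on the sphere (x = cos φ cos λ, y = cos φ sin λ, z = sin φ).
The central angle between the endpoints is δ = arccos(p₁·p₂) ≈ 1.558 rad (89.3°). The total great-circle distance is δ·R ≈ 1.558 × 6371 ≈ 9929 km, so the target fraction is f = 1800/9929 ≈ 0.181.
Interpolate at f ≈ 0.181 with slerp weights a = sin((1−f)δ)/sin δ ≈ 0.957, b = sin(fδ)/sin δ ≈ 0.279.
p = a·p₁ + b·p₂ ≈ (0.855, -0.206, 0.476); φ = arcsin(p_z) ≈ 28.44°, λ = atan2(p_y, p_x) ≈ -13.56°.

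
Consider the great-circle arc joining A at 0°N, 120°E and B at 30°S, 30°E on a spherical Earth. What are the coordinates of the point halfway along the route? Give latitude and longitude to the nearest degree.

The haversine formula gives a central angle δ ≈ 1.571 rad (90.0°) between the endpoints.
Interpolate at f = 1/2 with slerp weights a = sin((1−f)δ)/sin δ ≈ 0.707, b = sin(fδ)/sin δ ≈ 0.707.
p = a·p₁ + b·p₂ ≈ (0.177, 0.919, -0.354); φ = arcsin(p_z) ≈ -20.70°, λ = atan2(p_y, p_x) ≈ 79.11°.

≈ 21°S, 79°E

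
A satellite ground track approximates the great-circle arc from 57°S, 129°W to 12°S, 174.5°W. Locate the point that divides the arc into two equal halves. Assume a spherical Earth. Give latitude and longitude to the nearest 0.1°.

≈ 36.5°S, 158.6°W

From cos δ = sin φ₁ sin φ₂ + cos φ₁ cos φ₂ cos Δλ, the central angle is δ ≈ 0.991 rad (56.8°).
Interpolate at f = 1/2 with slerp weights a = sin((1−f)δ)/sin δ ≈ 0.568, b = sin(fδ)/sin δ ≈ 0.568.
p = a·p₁ + b·p₂ ≈ (-0.748, -0.294, -0.595); φ = arcsin(p_z) ≈ -36.50°, λ = atan2(p_y, p_x) ≈ -158.56°.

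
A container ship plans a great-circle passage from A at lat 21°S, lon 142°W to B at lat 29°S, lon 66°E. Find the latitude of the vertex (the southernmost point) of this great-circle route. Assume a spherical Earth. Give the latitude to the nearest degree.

≈ 63°S

The great circle lies in the plane with unit normal n̂ = (p₁ × p₂)/|p₁ × p₂|.
Here n̂_z ≈ -0.458; the vertex latitude is φ_max = arccos|n̂_z| ≈ 62.7°.
Check via Clairaut: cos φ_max = |cos φ₁| · sin C = cos(21.0°)·sin(150.6°) ≈ 0.458, again giving ≈ 62.7°.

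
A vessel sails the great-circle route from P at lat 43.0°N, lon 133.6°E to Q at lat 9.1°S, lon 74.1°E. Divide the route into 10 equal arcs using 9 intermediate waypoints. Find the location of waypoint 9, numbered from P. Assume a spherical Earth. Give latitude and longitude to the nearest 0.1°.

≈ lat 3.4°S, lon 79.0°E

Write both endpoints as unit vectors p₁, p₂ with components (cos φ cos λ, cos φ sin λ, sin φ).
The central angle between the endpoints is δ = arccos(p₁·p₂) ≈ 1.309 rad (75.0°).
Interpolate at f = 9/10 with slerp weights a = sin((1−f)δ)/sin δ ≈ 0.135, b = sin(fδ)/sin δ ≈ 0.956.
p = a·p₁ + b·p₂ ≈ (0.191, 0.980, -0.059); φ = arcsin(p_z) ≈ -3.39°, λ = atan2(p_y, p_x) ≈ 78.99°.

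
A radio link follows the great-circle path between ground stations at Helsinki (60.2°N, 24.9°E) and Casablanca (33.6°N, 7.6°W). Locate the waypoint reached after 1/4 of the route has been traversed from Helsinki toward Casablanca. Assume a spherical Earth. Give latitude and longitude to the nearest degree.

From cos δ = sin φ₁ sin φ₂ + cos φ₁ cos φ₂ cos Δλ, the central angle is δ ≈ 0.593 rad (34.0°).
Interpolate at f = 1/4 with slerp weights a = sin((1−f)δ)/sin δ ≈ 0.770, b = sin(fδ)/sin δ ≈ 0.264.
p = a·p₁ + b·p₂ ≈ (0.565, 0.132, 0.814); φ = arcsin(p_z) ≈ 54.52°, λ = atan2(p_y, p_x) ≈ 13.14°.

≈ 55°N, 13°E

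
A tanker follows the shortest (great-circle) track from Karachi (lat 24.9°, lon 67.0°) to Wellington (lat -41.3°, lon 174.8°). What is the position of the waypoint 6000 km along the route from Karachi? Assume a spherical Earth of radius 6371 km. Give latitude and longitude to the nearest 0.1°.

The haversine formula gives a central angle δ ≈ 2.079 rad (119.1°) between the endpoints. The total great-circle distance is δ·R ≈ 2.079 × 6371 ≈ 13242 km, so the target fraction is f = 6000/13242 ≈ 0.453.
Interpolate at f ≈ 0.453 with slerp weights a = sin((1−f)δ)/sin δ ≈ 1.038, b = sin(fδ)/sin δ ≈ 0.925.
p = a·p₁ + b·p₂ ≈ (-0.324, 0.930, -0.174); φ = arcsin(p_z) ≈ -10.00°, λ = atan2(p_y, p_x) ≈ 109.23°.

≈ lat -10.0°, lon 109.2°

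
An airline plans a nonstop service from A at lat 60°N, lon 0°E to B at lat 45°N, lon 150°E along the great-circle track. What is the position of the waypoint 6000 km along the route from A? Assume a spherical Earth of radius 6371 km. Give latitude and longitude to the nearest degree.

Write both endpoints as unit vectors p₁, p₂ with components (cos φ cos λ, cos φ sin λ, sin φ).
The central angle between the endpoints is δ = arccos(p₁·p₂) ≈ 1.260 rad (72.2°). The total great-circle distance is δ·R ≈ 1.260 × 6371 ≈ 8025 km, so the target fraction is f = 6000/8025 ≈ 0.748.
Interpolate at f ≈ 0.748 with slerp weights a = sin((1−f)δ)/sin δ ≈ 0.328, b = sin(fδ)/sin δ ≈ 0.849.
p = a·p₁ + b·p₂ ≈ (-0.356, 0.300, 0.885); φ = arcsin(p_z) ≈ 62.24°, λ = atan2(p_y, p_x) ≈ 139.85°.

≈ lat 62°N, lon 140°E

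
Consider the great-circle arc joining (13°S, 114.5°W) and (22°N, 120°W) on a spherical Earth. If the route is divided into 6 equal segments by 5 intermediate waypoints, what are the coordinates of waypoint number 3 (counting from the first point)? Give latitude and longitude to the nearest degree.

≈ (5°N, 117°W)

Write both endpoints as unit vectors p₁, p₂ with components (cos φ cos λ, cos φ sin λ, sin φ).
The central angle between the endpoints is δ = arccos(p₁·p₂) ≈ 0.618 rad (35.4°).
Interpolate at f = 3/6 with slerp weights a = sin((1−f)δ)/sin δ ≈ 0.525, b = sin(fδ)/sin δ ≈ 0.525.
p = a·p₁ + b·p₂ ≈ (-0.455, -0.887, 0.079); φ = arcsin(p_z) ≈ 4.51°, λ = atan2(p_y, p_x) ≈ -117.18°.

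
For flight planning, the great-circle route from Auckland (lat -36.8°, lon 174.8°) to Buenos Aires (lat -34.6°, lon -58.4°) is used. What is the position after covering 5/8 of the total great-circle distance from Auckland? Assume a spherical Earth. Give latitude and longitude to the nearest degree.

Write both endpoints as unit vectors p₁, p₂ with components (cos φ cos λ, cos φ sin λ, sin φ).
The central angle between the endpoints is δ = arccos(p₁·p₂) ≈ 1.625 rad (93.1°).
Interpolate at f = 5/8 with slerp weights a = sin((1−f)δ)/sin δ ≈ 0.573, b = sin(fδ)/sin δ ≈ 0.851.
p = a·p₁ + b·p₂ ≈ (-0.090, -0.555, -0.827); φ = arcsin(p_z) ≈ -55.77°, λ = atan2(p_y, p_x) ≈ -99.21°.

≈ lat -56°, lon -99°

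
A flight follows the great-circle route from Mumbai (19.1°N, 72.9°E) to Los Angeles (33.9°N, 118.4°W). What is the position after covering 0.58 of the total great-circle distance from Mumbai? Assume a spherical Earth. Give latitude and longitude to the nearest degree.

≈ (79°N, 172°E)

From cos δ = sin φ₁ sin φ₂ + cos φ₁ cos φ₂ cos Δλ, the central angle is δ ≈ 2.198 rad (125.9°).
Interpolate at f = 0.58 with slerp weights a = sin((1−f)δ)/sin δ ≈ 0.985, b = sin(fδ)/sin δ ≈ 1.181.
p = a·p₁ + b·p₂ ≈ (-0.193, 0.027, 0.981); φ = arcsin(p_z) ≈ 78.78°, λ = atan2(p_y, p_x) ≈ 172.02°.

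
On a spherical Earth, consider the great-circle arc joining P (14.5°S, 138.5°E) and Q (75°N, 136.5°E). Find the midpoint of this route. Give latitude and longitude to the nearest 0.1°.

≈ (30.3°N, 138.1°E)

Convert each endpoint to a unit vector on the sphere (x = cos φ cos λ, y = cos φ sin λ, z = sin φ).
The central angle between the endpoints is δ = arccos(p₁·p₂) ≈ 1.562 rad (89.5°).
Interpolate at f = 1/2 with slerp weights a = sin((1−f)δ)/sin δ ≈ 0.704, b = sin(fδ)/sin δ ≈ 0.704.
p = a·p₁ + b·p₂ ≈ (-0.643, 0.577, 0.504); φ = arcsin(p_z) ≈ 30.25°, λ = atan2(p_y, p_x) ≈ 138.08°.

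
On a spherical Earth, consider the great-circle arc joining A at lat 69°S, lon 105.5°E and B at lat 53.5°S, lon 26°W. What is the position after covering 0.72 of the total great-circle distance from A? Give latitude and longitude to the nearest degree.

≈ lat 67°S, lon 13°W

Write both endpoints as unit vectors p₁, p₂ with components (cos φ cos λ, cos φ sin λ, sin φ).
The central angle between the endpoints is δ = arccos(p₁·p₂) ≈ 0.916 rad (52.5°).
Interpolate at f = 0.72 with slerp weights a = sin((1−f)δ)/sin δ ≈ 0.320, b = sin(fδ)/sin δ ≈ 0.772.
p = a·p₁ + b·p₂ ≈ (0.382, -0.091, -0.920); φ = arcsin(p_z) ≈ -66.86°, λ = atan2(p_y, p_x) ≈ -13.39°.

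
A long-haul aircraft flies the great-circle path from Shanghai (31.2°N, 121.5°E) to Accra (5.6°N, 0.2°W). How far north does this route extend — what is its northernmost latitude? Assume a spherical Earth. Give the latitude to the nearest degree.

≈ 38°N

The great circle lies in the plane with unit normal n̂ = (p₁ × p₂)/|p₁ × p₂|.
Here n̂_z ≈ -0.789; the vertex latitude is φ_max = arccos|n̂_z| ≈ 37.9°.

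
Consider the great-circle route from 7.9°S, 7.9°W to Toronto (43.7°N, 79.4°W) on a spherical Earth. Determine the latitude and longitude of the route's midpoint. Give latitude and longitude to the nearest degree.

The haversine formula gives a central angle δ ≈ 1.438 rad (82.4°) between the endpoints.
Interpolate at f = 1/2 with slerp weights a = sin((1−f)δ)/sin δ ≈ 0.665, b = sin(fδ)/sin δ ≈ 0.665.
p = a·p₁ + b·p₂ ≈ (0.740, -0.563, 0.368); φ = arcsin(p_z) ≈ 21.58°, λ = atan2(p_y, p_x) ≈ -37.24°.

≈ 22°N, 37°W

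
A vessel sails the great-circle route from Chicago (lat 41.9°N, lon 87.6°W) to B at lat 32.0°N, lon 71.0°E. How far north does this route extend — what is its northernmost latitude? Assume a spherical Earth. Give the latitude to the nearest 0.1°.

≈ 76.3°N

The great circle lies in the plane with unit normal n̂ = (p₁ × p₂)/|p₁ × p₂|.
Here n̂_z ≈ +0.237; the vertex latitude is φ_max = arccos|n̂_z| ≈ 76.3°.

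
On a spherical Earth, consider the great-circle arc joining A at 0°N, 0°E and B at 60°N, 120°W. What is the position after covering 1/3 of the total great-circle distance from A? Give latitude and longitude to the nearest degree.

≈ 31°N, 17°W

Write both endpoints as unit vectors p₁, p₂ with components (cos φ cos λ, cos φ sin λ, sin φ).
The central angle between the endpoints is δ = arccos(p₁·p₂) ≈ 1.823 rad (104.5°).
Interpolate at f = 1/3 with slerp weights a = sin((1−f)δ)/sin δ ≈ 0.968, b = sin(fδ)/sin δ ≈ 0.590.
p = a·p₁ + b·p₂ ≈ (0.821, -0.255, 0.511); φ = arcsin(p_z) ≈ 30.72°, λ = atan2(p_y, p_x) ≈ -17.28°.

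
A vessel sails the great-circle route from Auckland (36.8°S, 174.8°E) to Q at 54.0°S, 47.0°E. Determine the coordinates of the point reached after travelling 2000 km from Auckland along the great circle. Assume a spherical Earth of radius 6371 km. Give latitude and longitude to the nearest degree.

≈ 52°S, 161°E

Write both endpoints as unit vectors p₁, p₂ with components (cos φ cos λ, cos φ sin λ, sin φ).
The central angle between the endpoints is δ = arccos(p₁·p₂) ≈ 1.373 rad (78.7°). The total great-circle distance is δ·R ≈ 1.373 × 6371 ≈ 8750 km, so the target fraction is f = 2000/8750 ≈ 0.229.
Interpolate at f ≈ 0.229 with slerp weights a = sin((1−f)δ)/sin δ ≈ 0.889, b = sin(fδ)/sin δ ≈ 0.315.
p = a·p₁ + b·p₂ ≈ (-0.583, 0.200, -0.788); φ = arcsin(p_z) ≈ -51.95°, λ = atan2(p_y, p_x) ≈ 161.07°.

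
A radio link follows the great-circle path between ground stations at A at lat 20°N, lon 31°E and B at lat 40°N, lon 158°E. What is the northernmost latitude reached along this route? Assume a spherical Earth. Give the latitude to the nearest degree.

≈ 54°N

The great circle lies in the plane with unit normal n̂ = (p₁ × p₂)/|p₁ × p₂|.
Here n̂_z ≈ +0.588; the vertex latitude is φ_max = arccos|n̂_z| ≈ 54.0°.
Check via Clairaut: cos φ_max = |cos φ₁| · sin C = cos(20.0°)·sin(38.8°) ≈ 0.588, again giving ≈ 54.0°.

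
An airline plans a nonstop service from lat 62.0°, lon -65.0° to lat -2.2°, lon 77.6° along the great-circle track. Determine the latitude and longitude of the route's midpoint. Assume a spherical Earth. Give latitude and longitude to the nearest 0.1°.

Write both endpoints as unit vectors p₁, p₂ with components (cos φ cos λ, cos φ sin λ, sin φ).
The central angle between the endpoints is δ = arccos(p₁·p₂) ≈ 1.989 rad (114.0°).
Interpolate at f = 1/2 with slerp weights a = sin((1−f)δ)/sin δ ≈ 0.918, b = sin(fδ)/sin δ ≈ 0.918.
p = a·p₁ + b·p₂ ≈ (0.379, 0.505, 0.775); φ = arcsin(p_z) ≈ 50.83°, λ = atan2(p_y, p_x) ≈ 53.12°.

≈ lat 50.8°, lon 53.1°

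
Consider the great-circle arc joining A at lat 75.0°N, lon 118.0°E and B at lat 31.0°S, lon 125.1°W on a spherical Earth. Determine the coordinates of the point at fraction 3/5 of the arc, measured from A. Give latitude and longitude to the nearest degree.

Convert each endpoint to a unit vector on the sphere (x = cos φ cos λ, y = cos φ sin λ, z = sin φ).
The central angle between the endpoints is δ = arccos(p₁·p₂) ≈ 2.212 rad (126.7°).
Interpolate at f = 3/5 with slerp weights a = sin((1−f)δ)/sin δ ≈ 0.965, b = sin(fδ)/sin δ ≈ 1.211.
p = a·p₁ + b·p₂ ≈ (-0.714, -0.628, 0.309); φ = arcsin(p_z) ≈ 17.99°, λ = atan2(p_y, p_x) ≈ -138.65°.

≈ lat 18°N, lon 139°W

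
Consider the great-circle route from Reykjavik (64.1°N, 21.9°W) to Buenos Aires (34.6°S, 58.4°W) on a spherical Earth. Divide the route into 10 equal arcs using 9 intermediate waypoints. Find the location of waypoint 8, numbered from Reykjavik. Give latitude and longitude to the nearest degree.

≈ 15°S, 53°W

The haversine formula gives a central angle δ ≈ 1.794 rad (102.8°) between the endpoints.
Interpolate at f = 8/10 with slerp weights a = sin((1−f)δ)/sin δ ≈ 0.360, b = sin(fδ)/sin δ ≈ 1.016.
p = a·p₁ + b·p₂ ≈ (0.584, -0.771, -0.253); φ = arcsin(p_z) ≈ -14.66°, λ = atan2(p_y, p_x) ≈ -52.85°.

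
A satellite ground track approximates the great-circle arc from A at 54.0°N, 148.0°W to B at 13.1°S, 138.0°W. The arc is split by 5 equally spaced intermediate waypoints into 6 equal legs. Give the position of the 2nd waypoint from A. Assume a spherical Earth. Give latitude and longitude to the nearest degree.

≈ 32°N, 143°W

Write both endpoints as unit vectors p₁, p₂ with components (cos φ cos λ, cos φ sin λ, sin φ).
The central angle between the endpoints is δ = arccos(p₁·p₂) ≈ 1.181 rad (67.6°).
Interpolate at f = 2/6 with slerp weights a = sin((1−f)δ)/sin δ ≈ 0.766, b = sin(fδ)/sin δ ≈ 0.415.
p = a·p₁ + b·p₂ ≈ (-0.682, -0.509, 0.526); φ = arcsin(p_z) ≈ 31.71°, λ = atan2(p_y, p_x) ≈ -143.27°.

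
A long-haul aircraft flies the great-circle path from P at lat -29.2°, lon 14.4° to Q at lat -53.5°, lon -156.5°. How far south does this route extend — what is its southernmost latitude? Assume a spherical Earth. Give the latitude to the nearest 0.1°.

The great circle lies in the plane with unit normal n̂ = (p₁ × p₂)/|p₁ × p₂|.
Here n̂_z ≈ -0.083; the vertex latitude is φ_max = arccos|n̂_z| ≈ 85.3°.

≈ -85.3°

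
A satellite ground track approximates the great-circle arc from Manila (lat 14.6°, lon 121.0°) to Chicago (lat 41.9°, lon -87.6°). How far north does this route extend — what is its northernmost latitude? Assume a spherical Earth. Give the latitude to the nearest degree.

The great circle lies in the plane with unit normal n̂ = (p₁ × p₂)/|p₁ × p₂|.
Here n̂_z ≈ +0.389; the vertex latitude is φ_max = arccos|n̂_z| ≈ 67.1°.

≈ 67°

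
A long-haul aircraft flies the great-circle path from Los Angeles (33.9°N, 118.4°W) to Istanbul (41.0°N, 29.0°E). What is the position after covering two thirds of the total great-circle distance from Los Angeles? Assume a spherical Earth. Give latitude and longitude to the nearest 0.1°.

≈ (66.5°N, 9.4°W)

Convert each endpoint to a unit vector on the sphere (x = cos φ cos λ, y = cos φ sin λ, z = sin φ).
The central angle between the endpoints is δ = arccos(p₁·p₂) ≈ 1.733 rad (99.3°).
Interpolate at f = 2/3 with slerp weights a = sin((1−f)δ)/sin δ ≈ 0.553, b = sin(fδ)/sin δ ≈ 0.927.
p = a·p₁ + b·p₂ ≈ (0.394, -0.065, 0.917); φ = arcsin(p_z) ≈ 66.49°, λ = atan2(p_y, p_x) ≈ -9.35°.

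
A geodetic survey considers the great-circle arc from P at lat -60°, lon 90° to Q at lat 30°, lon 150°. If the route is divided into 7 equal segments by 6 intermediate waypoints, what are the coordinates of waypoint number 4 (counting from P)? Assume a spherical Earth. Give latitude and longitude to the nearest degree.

Write both endpoints as unit vectors p₁, p₂ with components (cos φ cos λ, cos φ sin λ, sin φ).
The central angle between the endpoints is δ = arccos(p₁·p₂) ≈ 1.789 rad (102.5°).
Interpolate at f = 4/7 with slerp weights a = sin((1−f)δ)/sin δ ≈ 0.711, b = sin(fδ)/sin δ ≈ 0.874.
p = a·p₁ + b·p₂ ≈ (-0.656, 0.734, -0.178); φ = arcsin(p_z) ≈ -10.28°, λ = atan2(p_y, p_x) ≈ 131.78°.

≈ lat -10°, lon 132°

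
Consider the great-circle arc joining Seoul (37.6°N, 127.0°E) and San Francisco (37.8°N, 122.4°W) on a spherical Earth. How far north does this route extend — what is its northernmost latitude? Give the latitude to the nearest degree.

The great circle lies in the plane with unit normal n̂ = (p₁ × p₂)/|p₁ × p₂|.
Here n̂_z ≈ +0.593; the vertex latitude is φ_max = arccos|n̂_z| ≈ 53.6°.

≈ 54°N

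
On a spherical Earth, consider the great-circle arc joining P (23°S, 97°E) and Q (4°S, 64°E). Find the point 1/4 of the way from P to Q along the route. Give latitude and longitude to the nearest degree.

The haversine formula gives a central angle δ ≈ 0.648 rad (37.1°) between the endpoints.
Interpolate at f = 1/4 with slerp weights a = sin((1−f)δ)/sin δ ≈ 0.774, b = sin(fδ)/sin δ ≈ 0.267.
p = a·p₁ + b·p₂ ≈ (0.030, 0.947, -0.321); φ = arcsin(p_z) ≈ -18.72°, λ = atan2(p_y, p_x) ≈ 88.18°.

≈ (19°S, 88°E)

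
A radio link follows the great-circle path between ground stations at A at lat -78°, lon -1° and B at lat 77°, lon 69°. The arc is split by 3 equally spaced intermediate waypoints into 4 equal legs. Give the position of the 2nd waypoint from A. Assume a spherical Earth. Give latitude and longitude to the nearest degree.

≈ lat -1°, lon 36°

Write both endpoints as unit vectors p₁, p₂ with components (cos φ cos λ, cos φ sin λ, sin φ).
The central angle between the endpoints is δ = arccos(p₁·p₂) ≈ 2.785 rad (159.6°).
Interpolate at f = 2/4 with slerp weights a = sin((1−f)δ)/sin δ ≈ 2.819, b = sin(fδ)/sin δ ≈ 2.819.
p = a·p₁ + b·p₂ ≈ (0.813, 0.582, -0.011); φ = arcsin(p_z) ≈ -0.61°, λ = atan2(p_y, p_x) ≈ 35.58°.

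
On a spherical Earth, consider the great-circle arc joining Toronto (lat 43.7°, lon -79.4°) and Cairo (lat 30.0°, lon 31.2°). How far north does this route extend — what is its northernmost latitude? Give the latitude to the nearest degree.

The great circle lies in the plane with unit normal n̂ = (p₁ × p₂)/|p₁ × p₂|.
Here n̂_z ≈ +0.591; the vertex latitude is φ_max = arccos|n̂_z| ≈ 53.8°.
Check via Clairaut: cos φ_max = |cos φ₁| · sin C = cos(43.7°)·sin(54.8°) ≈ 0.591, again giving ≈ 53.8°.

≈ 54°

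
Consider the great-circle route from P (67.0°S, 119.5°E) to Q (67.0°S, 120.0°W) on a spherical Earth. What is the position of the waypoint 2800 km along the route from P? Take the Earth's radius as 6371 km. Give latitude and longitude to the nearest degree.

≈ (77°S, 156°W)

The haversine formula gives a central angle δ ≈ 0.692 rad (39.7°) between the endpoints. The total great-circle distance is δ·R ≈ 0.692 × 6371 ≈ 4410 km, so the target fraction is f = 2800/4410 ≈ 0.635.
Interpolate at f ≈ 0.635 with slerp weights a = sin((1−f)δ)/sin δ ≈ 0.392, b = sin(fδ)/sin δ ≈ 0.667.
p = a·p₁ + b·p₂ ≈ (-0.206, -0.092, -0.974); φ = arcsin(p_z) ≈ -76.97°, λ = atan2(p_y, p_x) ≈ -155.81°.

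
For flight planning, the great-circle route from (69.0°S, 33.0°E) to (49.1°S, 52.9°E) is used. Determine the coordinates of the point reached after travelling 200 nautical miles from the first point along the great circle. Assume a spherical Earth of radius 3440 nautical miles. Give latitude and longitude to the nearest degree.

≈ (66°S, 38°E)

Write both endpoints as unit vectors p₁, p₂ with components (cos φ cos λ, cos φ sin λ, sin φ).
The central angle between the endpoints is δ = arccos(p₁·p₂) ≈ 0.386 rad (22.1°). The total great-circle distance is δ·R ≈ 0.386 × 3440 ≈ 1329 nmi, so the target fraction is f = 200/1329 ≈ 0.150.
Interpolate at f ≈ 0.150 with slerp weights a = sin((1−f)δ)/sin δ ≈ 0.855, b = sin(fδ)/sin δ ≈ 0.154.
p = a·p₁ + b·p₂ ≈ (0.318, 0.247, -0.915); φ = arcsin(p_z) ≈ -66.24°, λ = atan2(p_y, p_x) ≈ 37.89°.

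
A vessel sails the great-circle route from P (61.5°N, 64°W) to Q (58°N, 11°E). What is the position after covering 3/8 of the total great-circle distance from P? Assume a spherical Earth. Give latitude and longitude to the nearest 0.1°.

≈ (65.3°N, 34.9°W)

Convert each endpoint to a unit vector on the sphere (x = cos φ cos λ, y = cos φ sin λ, z = sin φ).
The central angle between the endpoints is δ = arccos(p₁·p₂) ≈ 0.625 rad (35.8°).
Interpolate at f = 3/8 with slerp weights a = sin((1−f)δ)/sin δ ≈ 0.651, b = sin(fδ)/sin δ ≈ 0.397.
p = a·p₁ + b·p₂ ≈ (0.343, -0.239, 0.909); φ = arcsin(p_z) ≈ 65.31°, λ = atan2(p_y, p_x) ≈ -34.90°.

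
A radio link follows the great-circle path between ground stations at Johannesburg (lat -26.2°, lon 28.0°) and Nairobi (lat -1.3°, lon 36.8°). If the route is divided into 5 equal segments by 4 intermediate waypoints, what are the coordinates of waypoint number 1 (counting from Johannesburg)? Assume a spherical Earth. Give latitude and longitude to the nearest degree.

Write both endpoints as unit vectors p₁, p₂ with components (cos φ cos λ, cos φ sin λ, sin φ).
The central angle between the endpoints is δ = arccos(p₁·p₂) ≈ 0.459 rad (26.3°).
Interpolate at f = 1/5 with slerp weights a = sin((1−f)δ)/sin δ ≈ 0.810, b = sin(fδ)/sin δ ≈ 0.207.
p = a·p₁ + b·p₂ ≈ (0.808, 0.465, -0.362); φ = arcsin(p_z) ≈ -21.25°, λ = atan2(p_y, p_x) ≈ 29.95°.

≈ lat -21°, lon 30°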